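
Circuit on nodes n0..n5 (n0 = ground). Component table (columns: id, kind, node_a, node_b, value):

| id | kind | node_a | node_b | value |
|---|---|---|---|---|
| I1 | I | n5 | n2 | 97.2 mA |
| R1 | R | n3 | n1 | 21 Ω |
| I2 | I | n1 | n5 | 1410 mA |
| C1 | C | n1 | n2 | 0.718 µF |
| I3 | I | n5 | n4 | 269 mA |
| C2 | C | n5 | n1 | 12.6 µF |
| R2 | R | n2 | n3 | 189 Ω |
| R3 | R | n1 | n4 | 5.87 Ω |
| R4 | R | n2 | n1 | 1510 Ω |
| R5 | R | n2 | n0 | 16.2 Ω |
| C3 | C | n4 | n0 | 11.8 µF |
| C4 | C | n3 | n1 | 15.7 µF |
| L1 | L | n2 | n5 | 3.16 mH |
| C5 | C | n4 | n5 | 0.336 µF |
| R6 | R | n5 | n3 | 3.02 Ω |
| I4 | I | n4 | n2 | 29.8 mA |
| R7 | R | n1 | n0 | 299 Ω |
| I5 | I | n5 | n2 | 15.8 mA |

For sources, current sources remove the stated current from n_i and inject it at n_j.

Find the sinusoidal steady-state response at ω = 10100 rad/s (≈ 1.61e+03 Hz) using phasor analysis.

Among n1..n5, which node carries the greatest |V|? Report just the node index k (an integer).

MNA unknowns: 5 node voltages V₁..V_5
I1: z[5]−=0.0972, z[2]+=0.0972
R1: Y=0.04762+0.000j on G[3,1]
I2: z[1]−=1.41, z[5]+=1.41
C1: Y=0.000+0.007252j on G[1,2]
I3: z[5]−=0.269, z[4]+=0.269
C2: Y=0.000+0.1273j on G[5,1]
R2: Y=0.005291+0.000j on G[2,3]
R3: Y=0.1704+0.000j on G[1,4]
R4: Y=0.0006623+0.000j on G[2,1]
R5: Y=0.06173+0.000j on G[2,0]
C3: Y=0.000+0.1192j on G[4,0]
C4: Y=0.000+0.1586j on G[3,1]
L1: Y=0.000-0.03133j on G[2,5]
C5: Y=0.000+0.003394j on G[4,5]
R6: Y=0.3311+0.000j on G[5,3]
I4: z[4]−=0.0298, z[2]+=0.0298
R7: Y=0.003344+0.000j on G[1,0]
I5: z[5]−=0.0158, z[2]+=0.0158
solve → V1=-1.309+0.2548j, V2=0.2420-0.4778j, V3=-1.400-3.454j, V4=0.2403+0.08861j, V5=0.3372-4.079j

5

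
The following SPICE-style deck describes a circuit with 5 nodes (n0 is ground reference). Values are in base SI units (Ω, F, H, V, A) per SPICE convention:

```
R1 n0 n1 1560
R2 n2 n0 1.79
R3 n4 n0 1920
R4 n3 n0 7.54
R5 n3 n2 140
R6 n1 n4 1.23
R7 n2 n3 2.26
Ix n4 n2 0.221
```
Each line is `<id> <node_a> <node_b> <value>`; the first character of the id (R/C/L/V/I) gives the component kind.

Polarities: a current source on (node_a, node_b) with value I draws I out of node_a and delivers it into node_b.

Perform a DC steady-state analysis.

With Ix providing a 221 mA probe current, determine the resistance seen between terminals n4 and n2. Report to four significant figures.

R_eq = 862.6 Ω

MNA unknowns: 4 node voltages V₁..V_4
R1: Y=0.0006410 on G[0,1]
R2: Y=0.5587 on G[2,0]
R3: Y=0.0005208 on G[4,0]
R4: Y=0.1326 on G[3,0]
R5: Y=0.007143 on G[3,2]
R6: Y=0.8130 on G[1,4]
R7: Y=0.4425 on G[2,3]
Ix: z[4]−=0.221, z[2]+=0.221
solve → V1=-190.1, V2=0.3343, V3=0.2582, V4=-190.3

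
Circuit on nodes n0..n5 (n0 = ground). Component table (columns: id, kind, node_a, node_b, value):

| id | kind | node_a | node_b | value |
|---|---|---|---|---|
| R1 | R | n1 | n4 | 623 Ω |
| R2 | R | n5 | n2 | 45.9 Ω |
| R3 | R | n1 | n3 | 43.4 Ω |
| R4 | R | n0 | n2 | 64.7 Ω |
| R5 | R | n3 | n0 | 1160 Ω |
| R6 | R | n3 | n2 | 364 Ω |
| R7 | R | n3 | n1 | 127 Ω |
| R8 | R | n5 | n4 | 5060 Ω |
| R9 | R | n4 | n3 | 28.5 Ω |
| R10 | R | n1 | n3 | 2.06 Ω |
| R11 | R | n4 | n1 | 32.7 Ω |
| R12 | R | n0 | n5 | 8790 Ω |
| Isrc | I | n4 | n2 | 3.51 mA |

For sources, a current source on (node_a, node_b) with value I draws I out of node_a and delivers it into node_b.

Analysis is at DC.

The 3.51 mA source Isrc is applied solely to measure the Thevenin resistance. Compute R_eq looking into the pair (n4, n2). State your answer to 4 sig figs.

Element admittances at DC:
  Y(R1) = 0.001605 S between n1,n4
  Y(R2) = 0.02179 S between n5,n2
  Y(R3) = 0.02304 S between n1,n3
  Y(R4) = 0.01546 S between n0,n2
  Y(R5) = 0.0008621 S between n3,n0
  Y(R6) = 0.002747 S between n3,n2
  Y(R7) = 0.007874 S between n3,n1
  Y(R8) = 0.0001976 S between n5,n4
  Y(R9) = 0.03509 S between n4,n3
  Y(R10) = 0.4854 S between n1,n3
  Y(R11) = 0.03058 S between n4,n1
  Y(R12) = 0.0001138 S between n0,n5
  Isrc: injects 0.00351 A into n2 (from n4)
Assemble and solve the 5×5 MNA system:
  V(n1)=-0.8850  V(n2)=0.04890  V(n3)=-0.8820  V(n4)=-0.9327  V(n5)=0.03987

R_eq = 279.7 Ω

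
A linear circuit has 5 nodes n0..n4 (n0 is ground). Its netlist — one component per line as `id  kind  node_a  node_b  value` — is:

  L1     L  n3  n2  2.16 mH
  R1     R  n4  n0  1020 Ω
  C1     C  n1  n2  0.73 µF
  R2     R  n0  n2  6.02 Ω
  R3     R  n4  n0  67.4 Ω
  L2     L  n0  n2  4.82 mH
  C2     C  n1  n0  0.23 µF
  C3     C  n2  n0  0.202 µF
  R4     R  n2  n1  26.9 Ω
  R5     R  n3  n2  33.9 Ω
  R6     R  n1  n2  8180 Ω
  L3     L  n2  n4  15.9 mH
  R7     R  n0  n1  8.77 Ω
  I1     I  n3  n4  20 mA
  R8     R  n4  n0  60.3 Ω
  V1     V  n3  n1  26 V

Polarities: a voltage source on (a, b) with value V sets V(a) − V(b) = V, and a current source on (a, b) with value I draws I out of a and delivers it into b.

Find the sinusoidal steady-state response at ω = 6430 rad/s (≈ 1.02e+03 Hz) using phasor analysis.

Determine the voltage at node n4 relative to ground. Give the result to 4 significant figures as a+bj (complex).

0.1894-1.290j V

Apply KCL at each of the 4 non-ground nodes and solve the resulting linear system.
Node n1: branches {C1, C2, R4, R6, R7, V1} → V_1 = -5.749+5.598j
Node n2: branches {L1, C1, R2, L2, C3, R4, R5, R6, L3} → V_2 = 4.464-2.708j
Node n3: branches {L1, R5, I1, V1} → V_3 = 20.25+5.598j
Node n4: branches {R1, R3, L3, I1, R8} → V_4 = 0.1894-1.290j
Source currents: i(V1)=-1.084+0.8917j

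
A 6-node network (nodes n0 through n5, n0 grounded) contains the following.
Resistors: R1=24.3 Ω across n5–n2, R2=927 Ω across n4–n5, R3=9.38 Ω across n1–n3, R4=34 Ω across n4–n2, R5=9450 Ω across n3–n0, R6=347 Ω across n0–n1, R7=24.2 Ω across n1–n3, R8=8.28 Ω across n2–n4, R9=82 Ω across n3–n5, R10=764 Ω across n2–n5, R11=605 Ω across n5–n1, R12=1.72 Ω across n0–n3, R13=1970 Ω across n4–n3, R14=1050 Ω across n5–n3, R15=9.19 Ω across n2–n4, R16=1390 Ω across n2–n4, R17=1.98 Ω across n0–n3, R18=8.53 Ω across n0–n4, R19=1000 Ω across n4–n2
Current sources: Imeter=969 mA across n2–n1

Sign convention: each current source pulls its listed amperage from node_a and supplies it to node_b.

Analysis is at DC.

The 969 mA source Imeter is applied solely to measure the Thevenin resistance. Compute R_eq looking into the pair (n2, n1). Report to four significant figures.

Apply KCL at each of the 5 non-ground nodes and solve the resulting linear system.
Node n1: branches {R3, R6, R7, R11, Imeter} → V_1 = 7.005
Node n2: branches {R1, R4, R8, R10, R15, R16, R19, Imeter} → V_2 = -10.35
Node n3: branches {R3, R5, R7, R9, R12, R13, R14, R17} → V_3 = 0.7504
Node n4: branches {R2, R4, R8, R13, R15, R16, R18, R19} → V_4 = -7.128
Node n5: branches {R1, R2, R9, R10, R11, R14} → V_5 = -7.295

R_eq = 17.91 Ω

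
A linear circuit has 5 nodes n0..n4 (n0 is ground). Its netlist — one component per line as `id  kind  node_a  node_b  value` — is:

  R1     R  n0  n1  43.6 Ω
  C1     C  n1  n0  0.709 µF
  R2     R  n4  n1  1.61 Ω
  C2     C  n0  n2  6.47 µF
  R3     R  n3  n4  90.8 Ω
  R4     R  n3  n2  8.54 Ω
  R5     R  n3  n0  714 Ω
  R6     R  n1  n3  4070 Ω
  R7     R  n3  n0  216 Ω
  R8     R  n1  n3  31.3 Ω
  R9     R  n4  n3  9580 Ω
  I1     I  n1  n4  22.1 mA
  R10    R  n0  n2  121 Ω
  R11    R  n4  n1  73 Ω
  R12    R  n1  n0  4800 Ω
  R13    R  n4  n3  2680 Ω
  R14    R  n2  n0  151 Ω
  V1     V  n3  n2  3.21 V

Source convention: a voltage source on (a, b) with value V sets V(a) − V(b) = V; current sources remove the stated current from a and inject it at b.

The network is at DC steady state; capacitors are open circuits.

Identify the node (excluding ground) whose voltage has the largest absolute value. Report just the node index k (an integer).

2

MNA unknowns: 4 node voltages V₁..V_4 plus 1 source current (V1)
R1: Y=0.02294 on G[0,1]
C1: Y=0.000 on G[1,0]
R2: Y=0.6211 on G[4,1]
C2: Y=0.000 on G[0,2]
R3: Y=0.01101 on G[3,4]
R4: Y=0.1171 on G[3,2]
R5: Y=0.001401 on G[3,0]
R6: Y=0.0002457 on G[1,3]
R7: Y=0.004630 on G[3,0]
R8: Y=0.03195 on G[1,3]
R9: Y=0.0001044 on G[4,3]
I1: z[1]−=0.0221, z[4]+=0.0221
R10: Y=0.008264 on G[0,2]
R11: Y=0.01370 on G[4,1]
R12: Y=0.0002083 on G[1,0]
R13: Y=0.0003731 on G[4,3]
R14: Y=0.006623 on G[2,0]
V1: row V3−V2=3.21, i_V1 at 3,2
solve → V1=0.8624, V2=-1.880, V3=1.330, V4=0.9049
aux → i_V1=-0.4039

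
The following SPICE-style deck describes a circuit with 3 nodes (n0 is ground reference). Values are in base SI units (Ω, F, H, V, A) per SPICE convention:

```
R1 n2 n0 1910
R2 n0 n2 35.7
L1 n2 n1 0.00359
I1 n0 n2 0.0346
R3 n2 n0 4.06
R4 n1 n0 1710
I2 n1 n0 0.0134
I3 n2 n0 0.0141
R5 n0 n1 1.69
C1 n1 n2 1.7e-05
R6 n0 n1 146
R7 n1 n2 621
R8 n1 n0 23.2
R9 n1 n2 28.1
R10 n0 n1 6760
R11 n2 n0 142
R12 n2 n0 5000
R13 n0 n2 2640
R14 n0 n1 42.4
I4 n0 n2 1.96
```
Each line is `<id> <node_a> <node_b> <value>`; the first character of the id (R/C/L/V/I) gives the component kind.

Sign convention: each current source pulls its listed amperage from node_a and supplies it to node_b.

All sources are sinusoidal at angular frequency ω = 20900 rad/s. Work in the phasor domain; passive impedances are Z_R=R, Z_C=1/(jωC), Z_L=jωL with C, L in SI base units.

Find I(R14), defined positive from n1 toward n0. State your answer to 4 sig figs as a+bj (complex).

0.03553+0.01943j A

Element admittances at ω=20900 rad/s:
  Y(R1) = 0.0005236+0.000j S between n2,n0
  Y(R2) = 0.02801+0.000j S between n0,n2
  Y(L1) = 0.000-0.01333j S between n2,n1
  I1: injects 0.0346 A into n2 (from n0)
  Y(R3) = 0.2463+0.000j S between n2,n0
  Y(R4) = 0.0005848+0.000j S between n1,n0
  I2: injects 0.0134 A into n0 (from n1)
  I3: injects 0.0141 A into n0 (from n2)
  Y(R5) = 0.5917+0.000j S between n0,n1
  Y(C1) = 0.000+0.3553j S between n1,n2
  Y(R6) = 0.006849+0.000j S between n0,n1
  Y(R7) = 0.001610+0.000j S between n1,n2
  Y(R8) = 0.04310+0.000j S between n1,n0
  Y(R9) = 0.03559+0.000j S between n1,n2
  Y(R10) = 0.0001479+0.000j S between n0,n1
  Y(R11) = 0.007042+0.000j S between n2,n0
  Y(R12) = 0.0002000+0.000j S between n2,n0
  Y(R13) = 0.0003788+0.000j S between n0,n2
  Y(R14) = 0.02358+0.000j S between n0,n1
  I4: injects 1.96 A into n2 (from n0)
Assemble and solve the 2×2 MNA system:
  V(n1)=1.507+0.8238j  V(n2)=3.412-1.942j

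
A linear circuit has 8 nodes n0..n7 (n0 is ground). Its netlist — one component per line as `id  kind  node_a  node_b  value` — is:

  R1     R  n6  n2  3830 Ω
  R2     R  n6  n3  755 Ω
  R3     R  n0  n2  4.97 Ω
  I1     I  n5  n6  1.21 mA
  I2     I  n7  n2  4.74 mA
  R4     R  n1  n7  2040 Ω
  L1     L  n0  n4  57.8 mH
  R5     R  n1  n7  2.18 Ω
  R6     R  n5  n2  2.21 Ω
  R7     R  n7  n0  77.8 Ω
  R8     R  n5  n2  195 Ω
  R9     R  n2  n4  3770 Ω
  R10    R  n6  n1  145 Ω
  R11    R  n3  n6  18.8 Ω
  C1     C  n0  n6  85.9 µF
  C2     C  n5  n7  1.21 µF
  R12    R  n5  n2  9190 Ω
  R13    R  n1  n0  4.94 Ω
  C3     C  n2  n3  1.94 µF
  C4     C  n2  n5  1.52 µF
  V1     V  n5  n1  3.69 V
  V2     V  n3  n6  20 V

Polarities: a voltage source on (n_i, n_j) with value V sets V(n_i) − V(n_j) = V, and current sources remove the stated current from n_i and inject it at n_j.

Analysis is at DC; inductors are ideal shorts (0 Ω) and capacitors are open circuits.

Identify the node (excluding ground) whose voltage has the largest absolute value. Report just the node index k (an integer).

Apply KCL at each of the 7 non-ground nodes and solve the resulting linear system.
Node n1: branches {R4, R5, R10, R13, V1} → V_1 = -1.458
Node n2: branches {R1, R3, I2, R6, R8, R9, R12, C3, C4} → V_2 = 1.556
Node n3: branches {R2, R11, C3, V2} → V_3 = 18.82
Node n4: branches {L1, R9} → V_4 = 0.000
Node n5: branches {I1, R6, R8, C2, R12, C4, V1} → V_5 = 2.232
Node n6: branches {R1, R2, I1, R10, R11, C1, V2} → V_6 = -1.179
Node n7: branches {I2, R4, R5, R7, C2} → V_7 = -1.428
Source currents: i(L1)=-0.0004127, i(V1)=-0.3107, i(V2)=-1.090

3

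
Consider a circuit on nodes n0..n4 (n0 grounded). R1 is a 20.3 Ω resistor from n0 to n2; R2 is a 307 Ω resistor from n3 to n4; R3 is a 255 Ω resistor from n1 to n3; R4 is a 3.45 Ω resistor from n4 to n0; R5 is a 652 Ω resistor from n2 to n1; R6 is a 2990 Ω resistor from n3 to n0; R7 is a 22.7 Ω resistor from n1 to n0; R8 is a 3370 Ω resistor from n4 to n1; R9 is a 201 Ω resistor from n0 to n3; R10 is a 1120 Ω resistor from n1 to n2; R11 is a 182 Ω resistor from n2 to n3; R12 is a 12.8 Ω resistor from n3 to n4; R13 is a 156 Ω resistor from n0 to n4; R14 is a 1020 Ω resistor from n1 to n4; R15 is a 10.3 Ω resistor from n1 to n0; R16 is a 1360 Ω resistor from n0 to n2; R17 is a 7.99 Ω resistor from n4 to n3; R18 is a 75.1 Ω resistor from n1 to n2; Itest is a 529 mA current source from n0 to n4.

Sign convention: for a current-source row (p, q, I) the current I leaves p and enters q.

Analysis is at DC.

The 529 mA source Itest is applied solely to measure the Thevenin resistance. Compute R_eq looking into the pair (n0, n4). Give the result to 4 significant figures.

MNA unknowns: 4 node voltages V₁..V_4
R1: Y=0.04926 on G[0,2]
R2: Y=0.003257 on G[3,4]
R3: Y=0.003922 on G[1,3]
R4: Y=0.2899 on G[4,0]
R5: Y=0.001534 on G[2,1]
R6: Y=0.0003344 on G[3,0]
R7: Y=0.04405 on G[1,0]
R8: Y=0.0002967 on G[4,1]
R9: Y=0.004975 on G[0,3]
R10: Y=0.0008929 on G[1,2]
R11: Y=0.005495 on G[2,3]
R12: Y=0.07812 on G[3,4]
R13: Y=0.006410 on G[0,4]
R14: Y=0.0009804 on G[1,4]
R15: Y=0.09709 on G[1,0]
R16: Y=0.0007353 on G[0,2]
R17: Y=0.1252 on G[4,3]
R18: Y=0.01332 on G[1,2]
Itest: z[0]−=0.529, z[4]+=0.529
solve → V1=0.06533, V2=0.1374, V3=1.594, V4=1.703

R_eq = 3.219 Ω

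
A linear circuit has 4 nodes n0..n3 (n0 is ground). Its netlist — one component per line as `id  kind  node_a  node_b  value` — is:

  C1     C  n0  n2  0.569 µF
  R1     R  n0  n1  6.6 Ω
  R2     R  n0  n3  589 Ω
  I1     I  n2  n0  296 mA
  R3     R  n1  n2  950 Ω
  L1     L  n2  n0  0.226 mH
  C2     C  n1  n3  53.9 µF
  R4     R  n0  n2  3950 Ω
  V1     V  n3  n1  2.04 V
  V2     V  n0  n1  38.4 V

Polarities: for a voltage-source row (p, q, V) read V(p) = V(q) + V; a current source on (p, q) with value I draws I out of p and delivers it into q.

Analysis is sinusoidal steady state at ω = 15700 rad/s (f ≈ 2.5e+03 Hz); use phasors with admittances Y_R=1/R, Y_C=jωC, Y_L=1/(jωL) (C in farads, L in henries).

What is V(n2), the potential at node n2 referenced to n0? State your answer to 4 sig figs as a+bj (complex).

-0.005899-1.233j V

MNA unknowns: 3 node voltages V₁..V_3 plus 2 source currents (V1, V2)
C1: Y=0.000+0.008933j on G[0,2]
R1: Y=0.1515+0.000j on G[0,1]
R2: Y=0.001698+0.000j on G[0,3]
I1: z[2]−=0.296, z[0]+=0.296
R3: Y=0.001053+0.000j on G[1,2]
L1: Y=0.000-0.2818j on G[2,0]
C2: Y=0.000+0.8462j on G[1,3]
R4: Y=0.0002532+0.000j on G[0,2]
V1: row V3−V1=2.04, i_V1 at 3,1
V2: row V0−V1=38.4, i_V2 at 0,1
solve → V1=-38.40+0.000j, V2=-0.005899-1.233j, V3=-36.36+0.000j
aux → i_V1=0.06173-1.726j, i_V2=-5.920+0.001298j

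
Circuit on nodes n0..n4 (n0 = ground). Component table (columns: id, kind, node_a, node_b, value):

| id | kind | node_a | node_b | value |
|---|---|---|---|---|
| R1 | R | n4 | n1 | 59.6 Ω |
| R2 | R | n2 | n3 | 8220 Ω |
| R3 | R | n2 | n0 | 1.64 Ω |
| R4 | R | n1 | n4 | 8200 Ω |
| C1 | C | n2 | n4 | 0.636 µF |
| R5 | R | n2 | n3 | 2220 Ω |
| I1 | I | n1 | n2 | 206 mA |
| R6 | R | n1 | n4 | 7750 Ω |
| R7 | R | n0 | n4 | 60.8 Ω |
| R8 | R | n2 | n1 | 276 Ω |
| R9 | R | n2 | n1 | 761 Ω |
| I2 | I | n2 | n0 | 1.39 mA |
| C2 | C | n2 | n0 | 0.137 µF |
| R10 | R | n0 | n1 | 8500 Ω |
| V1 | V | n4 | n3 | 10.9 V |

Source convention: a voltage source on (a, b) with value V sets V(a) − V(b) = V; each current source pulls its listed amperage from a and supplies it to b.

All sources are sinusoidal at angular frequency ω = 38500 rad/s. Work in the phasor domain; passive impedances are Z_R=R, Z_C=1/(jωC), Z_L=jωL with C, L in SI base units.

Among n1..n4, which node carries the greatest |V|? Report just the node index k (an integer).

3

Element admittances at ω=38500 rad/s:
  Y(R1) = 0.01678+0.000j S between n4,n1
  Y(R2) = 0.0001217+0.000j S between n2,n3
  Y(R3) = 0.6098+0.000j S between n2,n0
  Y(R4) = 0.0001220+0.000j S between n1,n4
  Y(C1) = 0.000+0.02449j S between n2,n4
  Y(R5) = 0.0004505+0.000j S between n2,n3
  I1: injects 0.206 A into n2 (from n1)
  Y(R6) = 0.0001290+0.000j S between n1,n4
  Y(R7) = 0.01645+0.000j S between n0,n4
  Y(R8) = 0.003623+0.000j S between n2,n1
  Y(R9) = 0.001314+0.000j S between n2,n1
  I2: injects 0.00139 A into n0 (from n2)
  Y(C2) = 0.000+0.005274j S between n2,n0
  Y(R10) = 0.0001176+0.000j S between n0,n1
  V1: constraint V(n4)−V(n3) = 10.9
Assemble and solve the 5×5 MNA system:
  V(n1)=-11.61+2.731j  V(n2)=0.07969-0.09749j  V(n3)=-13.89+3.569j  V(n4)=-2.987+3.569j
  i(V1)=-0.007990+0.002098j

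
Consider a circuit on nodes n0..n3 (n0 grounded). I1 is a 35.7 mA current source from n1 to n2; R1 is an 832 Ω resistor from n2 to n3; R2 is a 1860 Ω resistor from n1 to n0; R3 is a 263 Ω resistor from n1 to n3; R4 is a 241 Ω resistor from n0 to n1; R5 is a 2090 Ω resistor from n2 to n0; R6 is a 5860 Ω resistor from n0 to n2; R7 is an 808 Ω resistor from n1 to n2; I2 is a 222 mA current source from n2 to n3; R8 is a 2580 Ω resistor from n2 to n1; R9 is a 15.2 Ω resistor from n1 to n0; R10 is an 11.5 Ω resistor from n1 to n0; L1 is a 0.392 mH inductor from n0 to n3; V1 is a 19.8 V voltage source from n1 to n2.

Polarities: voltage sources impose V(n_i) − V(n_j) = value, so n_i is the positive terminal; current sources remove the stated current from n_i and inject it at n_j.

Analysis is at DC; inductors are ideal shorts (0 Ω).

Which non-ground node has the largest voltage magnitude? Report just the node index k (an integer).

Apply KCL at each of the 3 non-ground nodes and solve the resulting linear system.
Node n1: branches {I1, R2, R3, R4, R7, R8, R9, R10, V1} → V_1 = -1.137
Node n2: branches {I1, R1, R5, R6, R7, I2, R8, V1} → V_2 = -20.94
Node n3: branches {R1, R3, I2, L1} → V_3 = 0.000
Source currents: i(L1)=-0.1925, i(V1)=0.1154

2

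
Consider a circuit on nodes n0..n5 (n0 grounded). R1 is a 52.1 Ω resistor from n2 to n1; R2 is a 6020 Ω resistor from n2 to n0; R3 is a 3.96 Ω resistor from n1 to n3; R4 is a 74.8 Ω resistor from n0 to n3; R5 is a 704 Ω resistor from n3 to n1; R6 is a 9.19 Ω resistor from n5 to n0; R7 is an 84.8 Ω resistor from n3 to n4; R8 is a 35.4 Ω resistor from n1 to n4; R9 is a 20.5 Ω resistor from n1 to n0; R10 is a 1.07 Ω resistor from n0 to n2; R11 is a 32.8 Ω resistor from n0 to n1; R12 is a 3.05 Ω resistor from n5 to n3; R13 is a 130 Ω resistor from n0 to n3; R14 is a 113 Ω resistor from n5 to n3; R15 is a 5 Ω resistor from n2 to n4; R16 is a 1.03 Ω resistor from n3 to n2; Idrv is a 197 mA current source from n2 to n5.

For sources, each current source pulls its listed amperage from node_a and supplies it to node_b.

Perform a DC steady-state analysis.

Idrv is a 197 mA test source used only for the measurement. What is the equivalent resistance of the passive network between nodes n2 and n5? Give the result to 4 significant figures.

R_eq = 2.845 Ω

Apply KCL at each of the 5 non-ground nodes and solve the resulting linear system.
Node n1: branches {R1, R3, R5, R8, R9, R11} → V_1 = 0.04225
Node n2: branches {R1, R2, R10, R15, R16, Idrv} → V_2 = -0.06312
Node n3: branches {R3, R4, R5, R7, R12, R13, R14, R16} → V_3 = 0.07300
Node n4: branches {R7, R8, R15} → V_4 = -0.04404
Node n5: branches {R6, R12, R14, Idrv} → V_5 = 0.4973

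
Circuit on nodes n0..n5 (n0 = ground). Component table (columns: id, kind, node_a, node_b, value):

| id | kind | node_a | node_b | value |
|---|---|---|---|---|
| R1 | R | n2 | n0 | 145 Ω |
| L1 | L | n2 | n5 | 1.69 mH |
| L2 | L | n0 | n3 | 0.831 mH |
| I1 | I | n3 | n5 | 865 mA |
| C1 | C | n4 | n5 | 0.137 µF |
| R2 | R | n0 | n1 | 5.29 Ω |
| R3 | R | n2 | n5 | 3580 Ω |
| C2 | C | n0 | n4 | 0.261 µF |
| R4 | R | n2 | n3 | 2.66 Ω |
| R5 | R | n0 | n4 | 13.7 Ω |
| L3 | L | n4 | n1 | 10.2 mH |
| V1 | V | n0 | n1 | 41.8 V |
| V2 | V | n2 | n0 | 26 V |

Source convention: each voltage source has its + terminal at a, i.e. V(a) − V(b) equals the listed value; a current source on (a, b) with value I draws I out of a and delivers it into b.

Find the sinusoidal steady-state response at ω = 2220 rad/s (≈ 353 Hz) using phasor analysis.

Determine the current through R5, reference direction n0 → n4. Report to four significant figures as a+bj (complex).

0.8140-1.371j A

Element admittances at ω=2220 rad/s:
  Y(R1) = 0.006897+0.000j S between n2,n0
  Y(L1) = 0.000-0.2665j S between n2,n5
  Y(L2) = 0.000-0.5421j S between n0,n3
  I1: injects 0.865 A into n5 (from n3)
  Y(C1) = 0.000+0.0003041j S between n4,n5
  Y(R2) = 0.1890+0.000j S between n0,n1
  Y(R3) = 0.0002793+0.000j S between n2,n5
  Y(C2) = 0.000+0.0005794j S between n0,n4
  Y(R4) = 0.3759+0.000j S between n2,n3
  Y(R5) = 0.07299+0.000j S between n0,n4
  Y(L3) = 0.000-0.04416j S between n4,n1
  V1: constraint V(n0)−V(n1) = 41.8
  V2: constraint V(n2)−V(n0) = 26
Assemble and solve the 7×7 MNA system:
  V(n1)=-41.80+0.000j  V(n2)=26.00+0.000j  V(n3)=7.697+11.10j  V(n4)=-11.15+18.79j  V(n5)=26.05+3.228j
  i(V1)=-8.731+1.353j  i(V2)=-6.200+4.161j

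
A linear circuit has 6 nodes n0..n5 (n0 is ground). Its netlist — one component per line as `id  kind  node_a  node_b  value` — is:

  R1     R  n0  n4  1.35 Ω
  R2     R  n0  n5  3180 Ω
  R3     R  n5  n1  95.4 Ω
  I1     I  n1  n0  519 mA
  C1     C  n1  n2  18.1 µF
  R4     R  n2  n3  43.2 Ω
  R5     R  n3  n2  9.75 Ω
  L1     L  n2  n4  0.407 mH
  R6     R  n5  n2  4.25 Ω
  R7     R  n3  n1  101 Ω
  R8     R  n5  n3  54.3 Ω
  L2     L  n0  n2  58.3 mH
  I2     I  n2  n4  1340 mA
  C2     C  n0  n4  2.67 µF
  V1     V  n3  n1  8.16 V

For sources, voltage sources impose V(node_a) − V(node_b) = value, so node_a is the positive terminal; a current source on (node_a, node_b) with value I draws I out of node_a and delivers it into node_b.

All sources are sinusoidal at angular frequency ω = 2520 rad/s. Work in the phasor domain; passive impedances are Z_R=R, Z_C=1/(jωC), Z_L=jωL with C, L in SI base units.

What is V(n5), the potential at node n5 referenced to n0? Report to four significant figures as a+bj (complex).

-1.220-1.556j V

Apply KCL at each of the 5 non-ground nodes and solve the resulting linear system.
Node n1: branches {R3, I1, C1, R7, V1} → V_1 = -10.84+1.168j
Node n2: branches {C1, R4, R5, L1, R6, L2, I2} → V_2 = -0.6785-1.892j
Node n3: branches {R4, R5, R7, R8, V1} → V_3 = -2.680+1.168j
Node n4: branches {R1, L1, I2, C2} → V_4 = -0.6827+0.0006273j
Node n5: branches {R2, R3, R6, R8} → V_5 = -1.220-1.556j
Source currents: i(V1)=0.1978-0.4349j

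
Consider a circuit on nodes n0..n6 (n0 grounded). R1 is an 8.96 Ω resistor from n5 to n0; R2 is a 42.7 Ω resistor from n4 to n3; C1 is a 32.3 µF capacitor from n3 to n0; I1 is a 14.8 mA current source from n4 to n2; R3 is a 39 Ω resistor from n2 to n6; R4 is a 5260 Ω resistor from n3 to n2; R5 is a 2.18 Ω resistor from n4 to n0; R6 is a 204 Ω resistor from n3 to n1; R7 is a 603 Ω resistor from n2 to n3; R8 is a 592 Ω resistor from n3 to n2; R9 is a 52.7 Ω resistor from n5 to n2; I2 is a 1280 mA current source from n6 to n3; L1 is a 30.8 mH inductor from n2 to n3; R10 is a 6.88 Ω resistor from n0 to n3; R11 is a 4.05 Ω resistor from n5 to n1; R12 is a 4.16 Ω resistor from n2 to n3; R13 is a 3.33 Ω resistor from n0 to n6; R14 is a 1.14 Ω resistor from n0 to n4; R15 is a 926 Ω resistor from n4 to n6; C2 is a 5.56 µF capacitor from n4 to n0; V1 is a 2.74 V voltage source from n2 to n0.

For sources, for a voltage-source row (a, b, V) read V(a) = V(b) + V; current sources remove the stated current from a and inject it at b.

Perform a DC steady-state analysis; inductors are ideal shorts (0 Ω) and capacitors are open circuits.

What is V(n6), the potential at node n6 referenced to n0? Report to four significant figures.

-3.699 V

Apply KCL at each of the 6 non-ground nodes and solve the resulting linear system.
Node n1: branches {R6, R11} → V_1 = 0.5253
Node n2: branches {I1, R3, R4, R7, R8, R9, L1, R12, V1} → V_2 = 2.740
Node n3: branches {R2, C1, R4, R6, R7, R8, I2, L1, R10, R12} → V_3 = 2.740
Node n4: branches {R2, I1, R5, R14, R15, C2} → V_4 = 0.03335
Node n5: branches {R1, R9, R11} → V_5 = 0.4813
Node n6: branches {R3, I2, R13, R15} → V_6 = -3.699
Source currents: i(L1)=-0.8075, i(V1)=0.6143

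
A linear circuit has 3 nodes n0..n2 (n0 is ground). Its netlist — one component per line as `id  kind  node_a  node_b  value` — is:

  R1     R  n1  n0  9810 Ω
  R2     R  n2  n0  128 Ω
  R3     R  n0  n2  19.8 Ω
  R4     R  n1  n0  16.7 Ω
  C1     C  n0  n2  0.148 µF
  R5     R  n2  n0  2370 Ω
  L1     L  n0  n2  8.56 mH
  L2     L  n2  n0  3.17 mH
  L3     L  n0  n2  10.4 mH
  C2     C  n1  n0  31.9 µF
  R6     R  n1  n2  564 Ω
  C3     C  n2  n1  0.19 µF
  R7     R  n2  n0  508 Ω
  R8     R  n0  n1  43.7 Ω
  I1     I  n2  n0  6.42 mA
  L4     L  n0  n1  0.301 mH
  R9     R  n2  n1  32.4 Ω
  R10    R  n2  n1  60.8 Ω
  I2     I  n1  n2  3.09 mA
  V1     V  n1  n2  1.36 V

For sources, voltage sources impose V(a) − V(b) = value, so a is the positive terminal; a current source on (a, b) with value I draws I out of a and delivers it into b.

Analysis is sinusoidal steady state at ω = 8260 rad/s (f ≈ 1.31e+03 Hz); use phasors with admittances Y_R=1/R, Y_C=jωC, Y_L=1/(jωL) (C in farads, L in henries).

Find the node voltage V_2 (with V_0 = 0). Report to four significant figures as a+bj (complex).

-0.9004+0.05044j V

Element admittances at ω=8260 rad/s:
  Y(R1) = 0.0001019+0.000j S between n1,n0
  Y(R2) = 0.007812+0.000j S between n2,n0
  Y(R3) = 0.05051+0.000j S between n0,n2
  Y(R4) = 0.05988+0.000j S between n1,n0
  Y(C1) = 0.000+0.001222j S between n0,n2
  Y(R5) = 0.0004219+0.000j S between n2,n0
  Y(L1) = 0.000-0.01414j S between n0,n2
  Y(L2) = 0.000-0.03819j S between n2,n0
  Y(L3) = 0.000-0.01164j S between n0,n2
  Y(C2) = 0.000+0.2635j S between n1,n0
  Y(R6) = 0.001773+0.000j S between n1,n2
  Y(C3) = 0.000+0.001569j S between n2,n1
  Y(R7) = 0.001969+0.000j S between n2,n0
  Y(R8) = 0.02288+0.000j S between n0,n1
  I1: injects 0.00642 A into n0 (from n2)
  Y(L4) = 0.000-0.4022j S between n0,n1
  Y(R9) = 0.03086+0.000j S between n2,n1
  Y(R10) = 0.01645+0.000j S between n2,n1
  I2: injects 0.00309 A into n2 (from n1)
  V1: constraint V(n1)−V(n2) = 1.36
Assemble and solve the 3×3 MNA system:
  V(n1)=0.4596+0.05044j  V(n2)=-0.9004+0.05044j
  i(V1)=-0.1149+0.05743j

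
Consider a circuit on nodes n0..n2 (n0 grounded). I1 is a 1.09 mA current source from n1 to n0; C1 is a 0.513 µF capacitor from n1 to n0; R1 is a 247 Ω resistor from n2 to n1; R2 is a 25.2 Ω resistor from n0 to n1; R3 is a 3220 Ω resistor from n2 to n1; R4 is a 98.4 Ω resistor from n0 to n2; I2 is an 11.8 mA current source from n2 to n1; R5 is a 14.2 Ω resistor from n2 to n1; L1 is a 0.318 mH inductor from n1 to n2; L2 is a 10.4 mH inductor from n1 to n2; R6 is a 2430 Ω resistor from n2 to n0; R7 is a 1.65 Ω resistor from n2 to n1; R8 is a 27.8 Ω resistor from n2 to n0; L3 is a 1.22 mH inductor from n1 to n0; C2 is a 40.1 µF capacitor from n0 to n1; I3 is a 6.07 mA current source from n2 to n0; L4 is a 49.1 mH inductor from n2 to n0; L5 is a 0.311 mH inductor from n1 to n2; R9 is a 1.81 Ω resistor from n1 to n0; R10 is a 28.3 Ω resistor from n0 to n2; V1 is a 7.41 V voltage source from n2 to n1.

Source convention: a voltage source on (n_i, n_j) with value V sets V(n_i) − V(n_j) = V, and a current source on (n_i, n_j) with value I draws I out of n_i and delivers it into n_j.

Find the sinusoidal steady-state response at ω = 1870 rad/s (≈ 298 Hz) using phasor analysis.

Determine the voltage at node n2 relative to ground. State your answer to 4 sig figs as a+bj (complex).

6.662-0.2944j V

MNA unknowns: 2 node voltages V₁..V_2 plus 1 source current (V1)
I1: z[1]−=0.00109, z[0]+=0.00109
C1: Y=0.000+0.0009593j on G[1,0]
R1: Y=0.004049+0.000j on G[2,1]
R2: Y=0.03968+0.000j on G[0,1]
R3: Y=0.0003106+0.000j on G[2,1]
R4: Y=0.01016+0.000j on G[0,2]
I2: z[2]−=0.0118, z[1]+=0.0118
R5: Y=0.07042+0.000j on G[2,1]
L1: Y=0.000-1.682j on G[1,2]
L2: Y=0.000-0.05142j on G[1,2]
R6: Y=0.0004115+0.000j on G[2,0]
R7: Y=0.6061+0.000j on G[2,1]
R8: Y=0.03597+0.000j on G[2,0]
L3: Y=0.000-0.4383j on G[1,0]
C2: Y=0.000+0.07499j on G[0,1]
I3: z[2]−=0.00607, z[0]+=0.00607
L4: Y=0.000-0.01089j on G[2,0]
L5: Y=0.000-1.719j on G[1,2]
R9: Y=0.5525+0.000j on G[1,0]
R10: Y=0.03534+0.000j on G[0,2]
V1: row V2−V1=7.41, i_V1 at 2,1
solve → V1=-0.7478-0.2944j, V2=6.662-0.2944j
aux → i_V1=-5.605+25.68j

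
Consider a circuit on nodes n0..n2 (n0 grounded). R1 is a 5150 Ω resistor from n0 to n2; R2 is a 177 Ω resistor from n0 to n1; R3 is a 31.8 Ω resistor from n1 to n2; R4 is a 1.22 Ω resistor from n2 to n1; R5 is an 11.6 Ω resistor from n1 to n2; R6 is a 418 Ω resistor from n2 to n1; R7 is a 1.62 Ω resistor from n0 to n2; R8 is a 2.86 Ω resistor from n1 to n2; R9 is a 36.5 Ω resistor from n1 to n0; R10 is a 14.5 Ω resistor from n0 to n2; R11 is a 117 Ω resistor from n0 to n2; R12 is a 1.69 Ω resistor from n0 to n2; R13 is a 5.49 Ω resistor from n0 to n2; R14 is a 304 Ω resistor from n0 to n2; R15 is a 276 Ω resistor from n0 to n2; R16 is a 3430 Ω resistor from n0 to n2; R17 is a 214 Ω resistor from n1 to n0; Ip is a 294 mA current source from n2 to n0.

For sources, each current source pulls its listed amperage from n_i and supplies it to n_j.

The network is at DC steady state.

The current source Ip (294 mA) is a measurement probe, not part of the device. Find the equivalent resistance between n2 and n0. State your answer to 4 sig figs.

MNA unknowns: 2 node voltages V₁..V_2
R1: Y=0.0001942 on G[0,2]
R2: Y=0.005650 on G[0,1]
R3: Y=0.03145 on G[1,2]
R4: Y=0.8197 on G[2,1]
R5: Y=0.08621 on G[1,2]
R6: Y=0.002392 on G[2,1]
R7: Y=0.6173 on G[0,2]
R8: Y=0.3497 on G[1,2]
R9: Y=0.02740 on G[1,0]
R10: Y=0.06897 on G[0,2]
R11: Y=0.008547 on G[0,2]
R12: Y=0.5917 on G[0,2]
R13: Y=0.1821 on G[0,2]
R14: Y=0.003289 on G[0,2]
R15: Y=0.003623 on G[0,2]
R16: Y=0.0002915 on G[0,2]
R17: Y=0.004673 on G[1,0]
Ip: z[2]−=0.294, z[0]+=0.294
solve → V1=-0.1888, V2=-0.1944

R_eq = 0.6611 Ω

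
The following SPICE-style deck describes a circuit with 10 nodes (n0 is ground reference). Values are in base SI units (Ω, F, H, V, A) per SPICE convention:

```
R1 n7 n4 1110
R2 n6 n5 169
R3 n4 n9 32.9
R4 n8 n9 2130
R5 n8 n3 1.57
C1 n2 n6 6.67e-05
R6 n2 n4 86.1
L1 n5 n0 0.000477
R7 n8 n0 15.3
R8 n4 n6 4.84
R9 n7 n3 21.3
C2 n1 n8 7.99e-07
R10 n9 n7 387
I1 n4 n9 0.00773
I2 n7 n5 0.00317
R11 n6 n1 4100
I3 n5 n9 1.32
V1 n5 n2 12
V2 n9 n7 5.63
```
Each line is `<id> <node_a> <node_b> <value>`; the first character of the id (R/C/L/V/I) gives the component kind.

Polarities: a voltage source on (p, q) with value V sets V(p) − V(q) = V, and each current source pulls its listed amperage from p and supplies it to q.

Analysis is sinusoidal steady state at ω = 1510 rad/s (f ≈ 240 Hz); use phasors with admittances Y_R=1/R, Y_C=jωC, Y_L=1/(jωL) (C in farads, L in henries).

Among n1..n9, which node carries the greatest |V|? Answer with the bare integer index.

MNA unknowns: 9 node voltages V₁..V_9 plus 2 source currents (V1, V2)
R1: Y=0.0009009+0.000j on G[7,4]
R2: Y=0.005917+0.000j on G[6,5]
R3: Y=0.03040+0.000j on G[4,9]
R4: Y=0.0004695+0.000j on G[8,9]
R5: Y=0.6369+0.000j on G[8,3]
C1: Y=0.000+0.1007j on G[2,6]
R6: Y=0.01161+0.000j on G[2,4]
L1: Y=0.000-1.388j on G[5,0]
R7: Y=0.06536+0.000j on G[8,0]
R8: Y=0.2066+0.000j on G[4,6]
R9: Y=0.04695+0.000j on G[7,3]
C2: Y=0.000+0.001206j on G[1,8]
R10: Y=0.002584+0.000j on G[9,7]
I1: z[4]−=0.00773, z[9]+=0.00773
I2: z[7]−=0.00317, z[5]+=0.00317
R11: Y=0.0002439+0.000j on G[6,1]
I3: z[5]−=1.32, z[9]+=1.32
V1: row V5−V2=12, i_V1 at 5,2
V2: row V9−V7=5.63, i_V2 at 9,7
solve → V1=4.771+1.153j, V2=-12.08-0.3195j, V3=7.477-1.922j, V4=-5.728-7.851j, V5=-0.08229-0.3195j, V6=-9.580-8.815j, V7=16.84-4.278j, V8=6.787-1.748j, V9=22.47-4.278j
aux → i_V1=-0.9295-0.1645j, i_V2=0.4487-0.1074j

9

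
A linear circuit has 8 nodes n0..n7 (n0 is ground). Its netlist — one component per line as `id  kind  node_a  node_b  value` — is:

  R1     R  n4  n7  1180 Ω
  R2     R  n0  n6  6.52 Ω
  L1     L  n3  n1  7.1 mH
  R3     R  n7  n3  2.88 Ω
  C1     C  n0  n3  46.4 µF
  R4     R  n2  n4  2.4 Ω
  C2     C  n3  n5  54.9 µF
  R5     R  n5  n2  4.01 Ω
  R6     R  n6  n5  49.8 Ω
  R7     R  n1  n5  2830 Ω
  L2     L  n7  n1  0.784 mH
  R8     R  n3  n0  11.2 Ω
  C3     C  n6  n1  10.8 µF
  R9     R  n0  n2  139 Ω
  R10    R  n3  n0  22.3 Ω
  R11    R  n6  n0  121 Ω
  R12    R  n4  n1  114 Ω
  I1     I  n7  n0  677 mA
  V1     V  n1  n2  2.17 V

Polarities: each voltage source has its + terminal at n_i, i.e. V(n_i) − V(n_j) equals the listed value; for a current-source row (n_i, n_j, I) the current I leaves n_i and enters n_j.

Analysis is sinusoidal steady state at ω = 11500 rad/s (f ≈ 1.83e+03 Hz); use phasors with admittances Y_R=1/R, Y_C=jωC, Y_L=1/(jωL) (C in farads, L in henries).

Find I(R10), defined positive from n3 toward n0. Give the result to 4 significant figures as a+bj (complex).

Element admittances at ω=11500 rad/s:
  Y(R1) = 0.0008475+0.000j S between n4,n7
  Y(R2) = 0.1534+0.000j S between n0,n6
  Y(L1) = 0.000-0.01225j S between n3,n1
  Y(R3) = 0.3472+0.000j S between n7,n3
  Y(C1) = 0.000+0.5336j S between n0,n3
  Y(R4) = 0.4167+0.000j S between n2,n4
  Y(C2) = 0.000+0.6313j S between n3,n5
  Y(R5) = 0.2494+0.000j S between n5,n2
  Y(R6) = 0.02008+0.000j S between n6,n5
  Y(R7) = 0.0003534+0.000j S between n1,n5
  Y(L2) = 0.000-0.1109j S between n7,n1
  Y(R8) = 0.08929+0.000j S between n3,n0
  Y(C3) = 0.000+0.1242j S between n6,n1
  Y(R9) = 0.007194+0.000j S between n0,n2
  Y(R10) = 0.04484+0.000j S between n3,n0
  Y(R11) = 0.008264+0.000j S between n6,n0
  Y(R12) = 0.008772+0.000j S between n4,n1
  I1: injects 0.677 A into n0 (from n7)
  V1: constraint V(n1)−V(n2) = 2.17
Assemble and solve the 8×8 MNA system:
  V(n1)=1.206+1.825j  V(n2)=-0.9637+1.825j  V(n3)=-0.6458+0.9618j  V(n4)=-0.9211+1.821j  V(n5)=-0.3920+1.188j  V(n6)=-0.4343+1.253j  V(n7)=-1.992-0.05535j
  i(V1)=-0.1673+0.1734j

-0.02896+0.04313j A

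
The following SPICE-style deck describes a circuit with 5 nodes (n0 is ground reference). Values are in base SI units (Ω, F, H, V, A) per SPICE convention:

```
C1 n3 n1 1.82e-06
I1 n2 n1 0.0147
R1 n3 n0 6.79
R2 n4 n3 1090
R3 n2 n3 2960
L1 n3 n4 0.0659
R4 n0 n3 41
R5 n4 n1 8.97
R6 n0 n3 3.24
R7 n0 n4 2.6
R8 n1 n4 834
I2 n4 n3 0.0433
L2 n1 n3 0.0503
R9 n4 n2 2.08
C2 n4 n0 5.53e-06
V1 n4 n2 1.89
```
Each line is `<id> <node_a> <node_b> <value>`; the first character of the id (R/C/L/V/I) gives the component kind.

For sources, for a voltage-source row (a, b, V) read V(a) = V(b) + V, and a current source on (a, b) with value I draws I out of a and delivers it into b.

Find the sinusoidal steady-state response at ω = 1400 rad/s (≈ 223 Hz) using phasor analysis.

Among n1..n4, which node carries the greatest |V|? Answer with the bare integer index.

2

MNA unknowns: 4 node voltages V₁..V_4 plus 1 source current (V1)
C1: Y=0.000+0.002548j on G[3,1]
I1: z[2]−=0.0147, z[1]+=0.0147
R1: Y=0.1473+0.000j on G[3,0]
R2: Y=0.0009174+0.000j on G[4,3]
R3: Y=0.0003378+0.000j on G[2,3]
L1: Y=0.000-0.01084j on G[3,4]
R4: Y=0.02439+0.000j on G[0,3]
R5: Y=0.1115+0.000j on G[4,1]
R6: Y=0.3086+0.000j on G[0,3]
R7: Y=0.3846+0.000j on G[0,4]
R8: Y=0.001199+0.000j on G[1,4]
I2: z[4]−=0.0433, z[3]+=0.0433
L2: Y=0.000-0.01420j on G[1,3]
R9: Y=0.4808+0.000j on G[4,2]
C2: Y=0.000+0.007742j on G[4,0]
V1: row V4−V2=1.89, i_V1 at 4,2
solve → V1=0.02279-0.01198j, V2=-2.000-0.005278j, V3=0.08762+0.005992j, V4=-0.1095-0.005278j
aux → i_V1=-0.8947-3.807e-06j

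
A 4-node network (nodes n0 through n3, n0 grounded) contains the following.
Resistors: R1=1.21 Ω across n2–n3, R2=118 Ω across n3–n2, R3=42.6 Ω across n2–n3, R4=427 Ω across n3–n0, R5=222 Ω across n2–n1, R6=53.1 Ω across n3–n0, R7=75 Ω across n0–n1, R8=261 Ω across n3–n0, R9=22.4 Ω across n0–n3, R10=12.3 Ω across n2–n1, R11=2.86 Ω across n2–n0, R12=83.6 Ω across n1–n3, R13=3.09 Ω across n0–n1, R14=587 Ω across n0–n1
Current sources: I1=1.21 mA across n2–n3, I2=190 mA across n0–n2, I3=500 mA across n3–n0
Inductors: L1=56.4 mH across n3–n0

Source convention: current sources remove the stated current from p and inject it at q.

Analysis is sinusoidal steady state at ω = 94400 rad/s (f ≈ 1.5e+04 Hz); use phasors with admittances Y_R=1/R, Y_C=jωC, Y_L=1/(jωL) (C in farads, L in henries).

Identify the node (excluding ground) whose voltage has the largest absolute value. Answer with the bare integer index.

3

Apply KCL at each of the 3 non-ground nodes and solve the resulting linear system.
Node n1: branches {R5, R7, R10, R12, R13, R14} → V_1 = -0.1362-8.636e-05j
Node n2: branches {R1, I1, R2, R3, R5, I2, R10, R11} → V_2 = -0.5488-0.0003640j
Node n3: branches {R1, I1, R2, R3, R4, R6, R8, R9, R12, L1, I3} → V_3 = -1.034-0.0005400j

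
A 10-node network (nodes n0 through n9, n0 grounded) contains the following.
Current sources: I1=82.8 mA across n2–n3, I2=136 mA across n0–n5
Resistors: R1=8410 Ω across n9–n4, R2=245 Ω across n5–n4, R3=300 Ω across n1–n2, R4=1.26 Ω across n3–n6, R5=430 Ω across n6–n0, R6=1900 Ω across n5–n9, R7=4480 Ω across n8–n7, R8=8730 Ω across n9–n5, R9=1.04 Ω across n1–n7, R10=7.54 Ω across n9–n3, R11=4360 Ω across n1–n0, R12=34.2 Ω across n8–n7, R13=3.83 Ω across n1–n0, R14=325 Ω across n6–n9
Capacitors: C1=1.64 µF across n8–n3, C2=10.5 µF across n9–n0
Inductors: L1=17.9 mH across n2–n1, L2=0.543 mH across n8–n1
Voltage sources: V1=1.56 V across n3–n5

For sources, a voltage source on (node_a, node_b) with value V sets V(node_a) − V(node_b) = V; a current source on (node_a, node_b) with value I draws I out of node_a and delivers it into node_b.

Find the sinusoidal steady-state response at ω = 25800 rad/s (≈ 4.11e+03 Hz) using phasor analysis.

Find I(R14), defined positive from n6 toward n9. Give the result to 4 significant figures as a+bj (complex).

Apply KCL at each of the 9 non-ground nodes and solve the resulting linear system.
Node n1: branches {R3, R9, L1, R11, L2, R13} → V_1 = 0.01811+0.1308j
Node n2: branches {I1, R3, L1} → V_2 = -17.45-11.22j
Node n3: branches {I1, R4, C1, R10, V1} → V_3 = 0.8365-0.7159j
Node n4: branches {R1, R2} → V_4 = -0.7064-0.7091j
Node n5: branches {R2, R6, I2, R8, V1} → V_5 = -0.7235-0.7159j
Node n6: branches {R4, R5, R14} → V_6 = 0.8304-0.7129j
Node n7: branches {R7, R9, R12} → V_7 = 0.01842+0.1671j
Node n8: branches {R7, C1, R12, L2} → V_8 = 0.02863+1.353j
Node n9: branches {R1, R6, R8, R10, C2, R14} → V_9 = -0.1201-0.4774j
Source currents: i(V1)=-0.1365-0.0001803j

0.002925-0.0007244j A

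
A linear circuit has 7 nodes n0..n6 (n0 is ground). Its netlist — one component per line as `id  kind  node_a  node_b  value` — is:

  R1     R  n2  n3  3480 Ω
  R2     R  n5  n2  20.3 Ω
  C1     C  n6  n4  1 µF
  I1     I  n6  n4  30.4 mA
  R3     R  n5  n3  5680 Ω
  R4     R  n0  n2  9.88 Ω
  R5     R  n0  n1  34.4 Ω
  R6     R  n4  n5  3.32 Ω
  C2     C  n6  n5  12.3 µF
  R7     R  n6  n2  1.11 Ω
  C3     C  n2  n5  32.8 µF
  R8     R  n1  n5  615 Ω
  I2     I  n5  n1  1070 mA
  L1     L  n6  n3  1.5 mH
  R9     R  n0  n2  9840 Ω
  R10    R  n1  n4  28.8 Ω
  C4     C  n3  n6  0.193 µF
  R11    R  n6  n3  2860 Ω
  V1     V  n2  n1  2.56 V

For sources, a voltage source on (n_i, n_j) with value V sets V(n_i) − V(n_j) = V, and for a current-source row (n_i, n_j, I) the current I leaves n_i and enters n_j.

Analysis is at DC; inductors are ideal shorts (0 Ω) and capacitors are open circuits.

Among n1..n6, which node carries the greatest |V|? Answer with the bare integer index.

5

Element admittances at DC:
  Y(R1) = 0.0002874 S between n2,n3
  Y(R2) = 0.04926 S between n5,n2
  Y(C1) = 0.000 S between n6,n4
  I1: injects 0.0304 A into n4 (from n6)
  Y(R3) = 0.0001761 S between n5,n3
  Y(R4) = 0.1012 S between n0,n2
  Y(R5) = 0.02907 S between n0,n1
  Y(R6) = 0.3012 S between n4,n5
  Y(C2) = 0.000 S between n6,n5
  Y(R7) = 0.9009 S between n6,n2
  Y(C3) = 0.000 S between n2,n5
  Y(R8) = 0.001626 S between n1,n5
  I2: injects 1.07 A into n1 (from n5)
  L1: short n6↔n3 (DC inductor)
  Y(R9) = 0.0001016 S between n0,n2
  Y(R10) = 0.03472 S between n1,n4
  Y(C4) = 0.000 S between n3,n6
  Y(R11) = 0.0003497 S between n6,n3
  V1: constraint V(n2)−V(n1) = 2.56
Assemble and solve the 8×8 MNA system:
  V(n1)=-1.989  V(n2)=0.5708  V(n3)=0.5344  V(n4)=-11.89  V(n5)=-13.14  V(n6)=0.5344
  i(L1)=0.002396  i(V1)=-0.7658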